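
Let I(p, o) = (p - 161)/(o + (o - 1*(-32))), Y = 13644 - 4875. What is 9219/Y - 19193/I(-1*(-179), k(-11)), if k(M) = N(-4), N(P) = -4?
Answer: -224395337/8769 ≈ -25590.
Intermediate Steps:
Y = 8769
k(M) = -4
I(p, o) = (-161 + p)/(32 + 2*o) (I(p, o) = (-161 + p)/(o + (o + 32)) = (-161 + p)/(o + (32 + o)) = (-161 + p)/(32 + 2*o))
9219/Y - 19193/I(-1*(-179), k(-11)) = 9219/8769 - 19193*2*(16 - 4)/(-161 - 1*(-179)) = 9219*(1/8769) - 19193*24/(-161 + 179) = 3073/2923 - 19193/((1/2)*(1/12)*18) = 3073/2923 - 19193/3/4 = 3073/2923 - 19193*4/3 = 3073/2923 - 76772/3 = -224395337/8769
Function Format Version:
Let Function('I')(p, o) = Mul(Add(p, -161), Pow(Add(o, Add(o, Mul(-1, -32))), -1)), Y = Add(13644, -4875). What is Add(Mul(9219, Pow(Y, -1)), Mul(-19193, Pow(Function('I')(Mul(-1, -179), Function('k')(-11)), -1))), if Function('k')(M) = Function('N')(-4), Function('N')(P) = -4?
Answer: Rational(-224395337, 8769) ≈ -25590.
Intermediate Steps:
Y = 8769
Function('k')(M) = -4
Function('I')(p, o) = Mul(Pow(Add(32, Mul(2, o)), -1), Add(-161, p)) (Function('I')(p, o) = Mul(Add(-161, p), Pow(Add(o, Add(o, 32)), -1)) = Mul(Add(-161, p), Pow(Add(o, Add(32, o)), -1)) = Mul(Add(-161, p), Pow(Add(32, Mul(2, o)), -1)) = Mul(Pow(Add(32, Mul(2, o)), -1), Add(-161, p)))
Add(Mul(9219, Pow(Y, -1)), Mul(-19193, Pow(Function('I')(Mul(-1, -179), Function('k')(-11)), -1))) = Add(Mul(9219, Pow(8769, -1)), Mul(-19193, Pow(Mul(Rational(1, 2), Pow(Add(16, -4), -1), Add(-161, Mul(-1, -179))), -1))) = Add(Mul(9219, Rational(1, 8769)), Mul(-19193, Pow(Mul(Rational(1, 2), Pow(12, -1), Add(-161, 179)), -1))) = Add(Rational(3073, 2923), Mul(-19193, Pow(Mul(Rational(1, 2), Rational(1, 12), 18), -1))) = Add(Rational(3073, 2923), Mul(-19193, Pow(Rational(3, 4), -1))) = Add(Rational(3073, 2923), Mul(-19193, Rational(4, 3))) = Add(Rational(3073, 2923), Rational(-76772, 3)) = Rational(-224395337, 8769)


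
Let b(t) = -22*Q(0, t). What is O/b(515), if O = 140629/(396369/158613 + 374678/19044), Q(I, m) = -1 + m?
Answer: -35398967484699/63114897935650 ≈ -0.56087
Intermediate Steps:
b(t) = 22 - 22*t (b(t) = -22*(-1 + t) = 22 - 22*t)
O = 70797934969398/11162875475 (O = 140629/(396369*(1/158613) + 374678*(1/19044)) = 140629/(132123/52871 + 187339/9522) = 140629/(11162875475/503437662) = 140629*(503437662/11162875475) = 70797934969398/11162875475 ≈ 6342.3)
O/b(515) = 70797934969398/(11162875475*(22 - 22*515)) = 70797934969398/(11162875475*(22 - 11330)) = (70797934969398/11162875475)/(-11308) = (70797934969398/11162875475)*(-1/11308) = -35398967484699/63114897935650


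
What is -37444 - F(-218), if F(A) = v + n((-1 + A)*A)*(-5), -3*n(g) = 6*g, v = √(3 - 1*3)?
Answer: -514864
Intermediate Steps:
v = 0 (v = √(3 - 3) = √0 = 0)
n(g) = -2*g
F(A) = 10*A*(-1 + A) (F(A) = 0 - 2*(-1 + A)*A*(-5) = 0 - 2*A*(-1 + A)*(-5) = 0 + 10*A*(-1 + A) = 10*A*(-1 + A))
-37444 - F(-218) = -37444 - 10*(-218)*(-1 - 218) = -37444 - 10*(-218)*(-219) = -37444 - 1*477420 = -37444 - 477420 = -514864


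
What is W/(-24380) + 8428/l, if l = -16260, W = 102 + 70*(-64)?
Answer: -3357209/9910470 ≈ -0.33875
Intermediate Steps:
W = -4378 (W = 102 - 4480 = -4378)
W/(-24380) + 8428/l = -4378/(-24380) + 8428/(-16260) = -4378*(-1/24380) + 8428*(-1/16260) = 2189/12190 - 2107/4065 = -3357209/9910470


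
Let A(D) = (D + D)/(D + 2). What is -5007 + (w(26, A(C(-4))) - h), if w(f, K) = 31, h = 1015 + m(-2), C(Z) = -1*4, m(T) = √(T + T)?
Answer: -5991 - 2*I ≈ -5991.0 - 2.0*I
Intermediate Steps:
m(T) = √2*√T (m(T) = √(2*T) = √2*√T)
C(Z) = -4
h = 1015 + 2*I (h = 1015 + √2*√(-2) = 1015 + √2*(I*√2) = 1015 + 2*I ≈ 1015.0 + 2.0*I)
A(D) = 2*D/(2 + D) (A(D) = (2*D)/(2 + D) = 2*D/(2 + D))
-5007 + (w(26, A(C(-4))) - h) = -5007 + (31 - (1015 + 2*I)) = -5007 + (31 + (-1015 - 2*I)) = -5007 + (-984 - 2*I) = -5991 - 2*I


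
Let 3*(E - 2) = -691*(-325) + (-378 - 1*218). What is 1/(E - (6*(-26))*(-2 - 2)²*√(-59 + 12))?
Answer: 671955/52804576993 - 22464*I*√47/52804576993 ≈ 1.2725e-5 - 2.9165e-6*I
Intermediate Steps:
E = 223985/3 (E = 2 + (-691*(-325) + (-378 - 1*218))/3 = 2 + (224575 + (-378 - 218))/3 = 2 + (224575 - 596)/3 = 2 + (⅓)*223979 = 2 + 223979/3 = 223985/3 ≈ 74662.)
1/(E - (6*(-26))*(-2 - 2)²*√(-59 + 12)) = 1/(223985/3 - (6*(-26))*(-2 - 2)²*√(-59 + 12)) = 1/(223985/3 - (-156*(-4)²)*√(-47)) = 1/(223985/3 - (-156*16)*I*√47) = 1/(223985/3 - (-2496)*I*√47) = 1/(223985/3 + 2496*I*√47)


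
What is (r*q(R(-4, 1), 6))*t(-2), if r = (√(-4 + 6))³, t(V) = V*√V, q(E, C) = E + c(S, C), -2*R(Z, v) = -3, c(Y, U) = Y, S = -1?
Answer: -4*I ≈ -4.0*I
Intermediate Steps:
R(Z, v) = 3/2 (R(Z, v) = -½*(-3) = 3/2)
q(E, C) = -1 + E (q(E, C) = E - 1 = -1 + E)
t(V) = V^(3/2)
r = 2*√2 (r = (√2)³ = 2*√2 ≈ 2.8284)
(r*q(R(-4, 1), 6))*t(-2) = ((2*√2)*(-1 + 3/2))*(-2)^(3/2) = ((2*√2)*(½))*(-2*I*√2) = √2*(-2*I*√2) = -4*I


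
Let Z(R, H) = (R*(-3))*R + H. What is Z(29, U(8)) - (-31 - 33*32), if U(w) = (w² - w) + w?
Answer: -1372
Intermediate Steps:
U(w) = w²
Z(R, H) = H - 3*R² (Z(R, H) = (-3*R)*R + H = -3*R² + H = H - 3*R²)
Z(29, U(8)) - (-31 - 33*32) = (8² - 3*29²) - (-31 - 33*32) = (64 - 3*841) - (-31 - 1056) = (64 - 2523) - 1*(-1087) = -2459 + 1087 = -1372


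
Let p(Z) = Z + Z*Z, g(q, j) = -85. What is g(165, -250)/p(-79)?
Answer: -85/6162 ≈ -0.013794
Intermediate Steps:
p(Z) = Z + Z²
g(165, -250)/p(-79) = -85*(-1/(79*(1 - 79))) = -85/((-79*(-78))) = -85/6162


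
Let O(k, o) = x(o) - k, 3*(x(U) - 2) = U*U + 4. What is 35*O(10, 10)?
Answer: 2800/3 ≈ 933.33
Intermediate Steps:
x(U) = 10/3 + U²/3 (x(U) = 2 + (U*U + 4)/3 = 2 + (U² + 4)/3 = 2 + (4 + U²)/3 = 2 + (4/3 + U²/3) = 10/3 + U²/3)
O(k, o) = 10/3 - k + o²/3 (O(k, o) = (10/3 + o²/3) - k = 10/3 - k + o²/3)
35*O(10, 10) = 35*(10/3 - 1*10 + (⅓)*10²) = 35*(10/3 - 10 + (⅓)*100) = 35*(10/3 - 10 + 100/3) = 35*(80/3) = 2800/3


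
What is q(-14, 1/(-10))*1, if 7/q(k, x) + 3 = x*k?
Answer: -35/8 ≈ -4.3750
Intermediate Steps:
q(k, x) = 7/(-3 + k*x) (q(k, x) = 7/(-3 + x*k) = 7/(-3 + k*x))
q(-14, 1/(-10))*1 = (7/(-3 - 14/(-10)))*1 = (7/(-3 - 14*(-⅒)))*1 = (7/(-3 + 7/5))*1 = (7/(-8/5))*1 = (7*(-5/8))*1 = -35/8*1 = -35/8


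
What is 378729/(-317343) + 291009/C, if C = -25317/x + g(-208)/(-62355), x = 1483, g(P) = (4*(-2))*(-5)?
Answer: -43796920216437450/2569177771427 ≈ -17047.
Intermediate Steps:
g(P) = 40 (g(P) = -8*(-5) = 40)
C = -315740171/18494493 (C = -25317/1483 + 40/(-62355) = -25317*1/1483 + 40*(-1/62355) = -25317/1483 - 8/12471 = -315740171/18494493 ≈ -17.072)
378729/(-317343) + 291009/C = 378729/(-317343) + 291009/(-315740171/18494493) = 378729*(-1/317343) + 291009*(-18494493/315740171) = -9711/8137 - 5382063913437/315740171 = -43796920216437450/2569177771427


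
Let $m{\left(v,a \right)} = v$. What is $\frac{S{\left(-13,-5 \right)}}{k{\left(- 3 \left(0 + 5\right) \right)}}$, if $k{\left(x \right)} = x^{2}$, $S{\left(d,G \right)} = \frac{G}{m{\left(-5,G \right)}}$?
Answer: $\frac{1}{225} \approx 0.0044444$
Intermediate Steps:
$S{\left(d,G \right)} = - \frac{G}{5}$ ($S{\left(d,G \right)} = \frac{G}{-5} = G \left(- \frac{1}{5}\right) = - \frac{G}{5}$)
$\frac{S{\left(-13,-5 \right)}}{k{\left(- 3 \left(0 + 5\right) \right)}} = \frac{\left(- \frac{1}{5}\right) \left(-5\right)}{\left(- 3 \left(0 + 5\right)\right)^{2}} = 1 \frac{1}{\left(\left(-3\right) 5\right)^{2}} = 1 \frac{1}{\left(-15\right)^{2}} = 1 \cdot \frac{1}{225} = \frac{1}{225}$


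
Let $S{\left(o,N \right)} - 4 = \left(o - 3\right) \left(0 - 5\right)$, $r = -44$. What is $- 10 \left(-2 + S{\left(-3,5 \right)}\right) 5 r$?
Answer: $70400$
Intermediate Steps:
$S{\left(o,N \right)} = 19 - 5 o$ ($S{\left(o,N \right)} = 4 + \left(o - 3\right) \left(0 - 5\right) = 4 + \left(-3 + o\right) \left(-5\right) = 4 - \left(-15 + 5 o\right) = 19 - 5 o$)
$- 10 \left(-2 + S{\left(-3,5 \right)}\right) 5 r = - 10 \left(-2 + \left(19 - -15\right)\right) 5 \left(-44\right) = - 10 \left(-2 + \left(19 + 15\right)\right) 5 \left(-44\right) = - 10 \left(-2 + 34\right) 5 \left(-44\right) = - 10 \cdot 32 \cdot 5 \left(-44\right) = \left(-10\right) 160 \left(-44\right) = \left(-1600\right) \left(-44\right) = 70400$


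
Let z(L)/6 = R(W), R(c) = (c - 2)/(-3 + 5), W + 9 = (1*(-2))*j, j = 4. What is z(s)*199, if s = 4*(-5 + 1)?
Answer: -11343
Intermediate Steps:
W = -17 (W = -9 + (1*(-2))*4 = -9 - 2*4 = -9 - 8 = -17)
R(c) = -1 + c/2 (R(c) = (-2 + c)/2 = (-2 + c)*(1/2) = -1 + c/2)
s = -16 (s = 4*(-4) = -16)
z(L) = -57 (z(L) = 6*(-1 + (1/2)*(-17)) = 6*(-1 - 17/2) = 6*(-19/2) = -57)
z(s)*199 = -57*199 = -11343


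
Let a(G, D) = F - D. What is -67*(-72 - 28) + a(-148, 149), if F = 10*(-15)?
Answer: 6401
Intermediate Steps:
F = -150
a(G, D) = -150 - D
-67*(-72 - 28) + a(-148, 149) = -67*(-72 - 28) + (-150 - 1*149) = -67*(-100) + (-150 - 149) = 6700 - 299 = 6401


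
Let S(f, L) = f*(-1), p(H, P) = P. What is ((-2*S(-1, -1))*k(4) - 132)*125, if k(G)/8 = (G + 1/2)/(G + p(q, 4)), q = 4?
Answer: -17625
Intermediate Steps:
S(f, L) = -f
k(G) = 8*(½ + G)/(4 + G) (k(G) = 8*((G + 1/2)/(G + 4)) = 8*((G + ½)/(4 + G)) = 8*((½ + G)/(4 + G)) = 8*(½ + G)/(4 + G))
((-2*S(-1, -1))*k(4) - 132)*125 = ((-(-2)*(-1))*(4*(1 + 2*4)/(4 + 4)) - 132)*125 = ((-2*1)*(4*(1 + 8)/8) - 132)*125 = (-8*9/8 - 132)*125 = (-2*9/2 - 132)*125 = (-9 - 132)*125 = -141*125 = -17625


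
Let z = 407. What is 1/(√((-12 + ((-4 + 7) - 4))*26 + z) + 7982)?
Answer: 7982/63712255 - √69/63712255 ≈ 0.00012515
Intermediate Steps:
1/(√((-12 + ((-4 + 7) - 4))*26 + z) + 7982) = 1/(√((-12 + ((-4 + 7) - 4))*26 + 407) + 7982) = 1/(√((-12 + (3 - 4))*26 + 407) + 7982) = 1/(√((-12 - 1)*26 + 407) + 7982) = 1/(√(-13*26 + 407) + 7982) = 1/(√(-338 + 407) + 7982) = 1/(√69 + 7982) = 1/(7982 + √69)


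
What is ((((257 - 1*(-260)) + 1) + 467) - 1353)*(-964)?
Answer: 354752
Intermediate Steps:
((((257 - 1*(-260)) + 1) + 467) - 1353)*(-964) = ((((257 + 260) + 1) + 467) - 1353)*(-964) = (((517 + 1) + 467) - 1353)*(-964) = ((518 + 467) - 1353)*(-964) = (985 - 1353)*(-964) = -368*(-964) = 354752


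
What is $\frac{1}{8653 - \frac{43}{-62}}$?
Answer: $\frac{62}{536529} \approx 0.00011556$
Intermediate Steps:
$\frac{1}{8653 - \frac{43}{-62}} = \frac{1}{8653 - - \frac{43}{62}} = \frac{1}{8653 + \frac{43}{62}} = \frac{1}{\frac{536529}{62}} = \frac{62}{536529}$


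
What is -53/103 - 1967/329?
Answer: -31434/4841 ≈ -6.4933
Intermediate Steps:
-53/103 - 1967/329 = -53*1/103 - 1967*1/329 = -53/103 - 281/47 = -31434/4841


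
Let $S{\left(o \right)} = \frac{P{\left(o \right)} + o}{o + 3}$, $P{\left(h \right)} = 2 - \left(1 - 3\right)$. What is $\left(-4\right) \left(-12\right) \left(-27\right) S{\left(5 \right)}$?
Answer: $-1458$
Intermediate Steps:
$P{\left(h \right)} = 4$ ($P{\left(h \right)} = 2 - -2 = 2 + 2 = 4$)
$S{\left(o \right)} = \frac{4 + o}{3 + o}$ ($S{\left(o \right)} = \frac{4 + o}{o + 3} = \frac{4 + o}{3 + o}$)
$\left(-4\right) \left(-12\right) \left(-27\right) S{\left(5 \right)} = \left(-4\right) \left(-12\right) \left(-27\right) \frac{4 + 5}{3 + 5} = 48 \left(-27\right) \frac{1}{8} \cdot 9 = - 1296 \cdot \frac{1}{8} \cdot 9 = \left(-1296\right) \frac{9}{8} = -1458$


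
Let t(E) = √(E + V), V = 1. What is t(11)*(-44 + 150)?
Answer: 212*√3 ≈ 367.19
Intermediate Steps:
t(E) = √(1 + E) (t(E) = √(E + 1) = √(1 + E))
t(11)*(-44 + 150) = √(1 + 11)*(-44 + 150) = √12*106 = (2*√3)*106 = 212*√3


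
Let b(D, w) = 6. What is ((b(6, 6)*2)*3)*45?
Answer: 1620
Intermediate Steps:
((b(6, 6)*2)*3)*45 = ((6*2)*3)*45 = (12*3)*45 = 36*45 = 1620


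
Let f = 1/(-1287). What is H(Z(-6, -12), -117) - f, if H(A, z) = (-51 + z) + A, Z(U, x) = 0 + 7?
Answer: -207206/1287 ≈ -161.00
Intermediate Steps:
f = -1/1287 ≈ -0.00077700
Z(U, x) = 7
H(A, z) = -51 + A + z
H(Z(-6, -12), -117) - f = (-51 + 7 - 117) - 1*(-1/1287) = -161 + 1/1287 = -207206/1287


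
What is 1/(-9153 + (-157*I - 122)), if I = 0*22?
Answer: -1/9275 ≈ -0.00010782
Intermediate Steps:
I = 0
1/(-9153 + (-157*I - 122)) = 1/(-9153 + (-157*0 - 122)) = 1/(-9153 + (0 - 122)) = 1/(-9153 - 122) = 1/(-9275) = -1/9275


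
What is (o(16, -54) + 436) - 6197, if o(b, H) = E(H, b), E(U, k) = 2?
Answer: -5759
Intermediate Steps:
o(b, H) = 2
(o(16, -54) + 436) - 6197 = (2 + 436) - 6197 = 438 - 6197 = -5759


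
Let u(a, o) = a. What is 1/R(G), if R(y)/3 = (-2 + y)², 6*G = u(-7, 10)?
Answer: 12/361 ≈ 0.033241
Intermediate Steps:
G = -7/6 (G = (⅙)*(-7) = -7/6 ≈ -1.1667)
R(y) = 3*(-2 + y)²
1/R(G) = 1/(3*(-2 - 7/6)²) = 1/(3*(-19/6)²) = 1/(3*(361/36)) = 1/(361/12) = 12/361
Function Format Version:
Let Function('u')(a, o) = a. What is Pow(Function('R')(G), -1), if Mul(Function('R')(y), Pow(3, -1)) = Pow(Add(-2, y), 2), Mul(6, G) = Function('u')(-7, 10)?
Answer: Rational(12, 361) ≈ 0.033241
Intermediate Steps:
G = Rational(-7, 6) (G = Mul(Rational(1, 6), -7) = Rational(-7, 6) ≈ -1.1667)
Function('R')(y) = Mul(3, Pow(Add(-2, y), 2))
Pow(Function('R')(G), -1) = Pow(Mul(3, Pow(Add(-2, Rational(-7, 6)), 2)), -1) = Pow(Mul(3, Pow(Rational(-19, 6), 2)), -1) = Pow(Mul(3, Rational(361, 36)), -1) = Pow(Rational(361, 12), -1) = Rational(12, 361)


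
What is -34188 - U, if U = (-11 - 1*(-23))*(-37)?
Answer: -33744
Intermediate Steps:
U = -444 (U = (-11 + 23)*(-37) = 12*(-37) = -444)
-34188 - U = -34188 - 1*(-444) = -34188 + 444 = -33744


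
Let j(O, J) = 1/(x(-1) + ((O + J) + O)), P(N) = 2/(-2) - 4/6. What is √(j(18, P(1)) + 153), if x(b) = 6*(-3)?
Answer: 50*√3/7 ≈ 12.372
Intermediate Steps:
x(b) = -18
P(N) = -5/3 (P(N) = 2*(-½) - 4*⅙ = -1 - ⅔ = -5/3)
j(O, J) = 1/(-18 + J + 2*O) (j(O, J) = 1/(-18 + ((O + J) + O)) = 1/(-18 + ((J + O) + O)) = 1/(-18 + (J + 2*O)) = 1/(-18 + J + 2*O))
√(j(18, P(1)) + 153) = √(1/(-18 - 5/3 + 2*18) + 153) = √(1/(-18 - 5/3 + 36) + 153) = √(1/(49/3) + 153) = √(3/49 + 153) = √(7500/49) = 50*√3/7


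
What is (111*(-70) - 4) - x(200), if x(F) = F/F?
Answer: -7775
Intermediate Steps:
x(F) = 1
(111*(-70) - 4) - x(200) = (111*(-70) - 4) - 1*1 = (-7770 - 4) - 1 = -7774 - 1 = -7775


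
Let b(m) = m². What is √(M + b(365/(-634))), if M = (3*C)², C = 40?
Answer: 5*√231531985/634 ≈ 120.00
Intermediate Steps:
M = 14400 (M = (3*40)² = 120² = 14400)
√(M + b(365/(-634))) = √(14400 + (365/(-634))²) = √(14400 + (365*(-1/634))²) = √(14400 + (-365/634)²) = √(14400 + 133225/401956) = √(5788299625/401956) = 5*√231531985/634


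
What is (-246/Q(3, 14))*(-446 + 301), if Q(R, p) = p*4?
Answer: 17835/28 ≈ 636.96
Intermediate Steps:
Q(R, p) = 4*p
(-246/Q(3, 14))*(-446 + 301) = (-246/(4*14))*(-446 + 301) = -246/56*(-145) = -246*1/56*(-145) = -123/28*(-145) = 17835/28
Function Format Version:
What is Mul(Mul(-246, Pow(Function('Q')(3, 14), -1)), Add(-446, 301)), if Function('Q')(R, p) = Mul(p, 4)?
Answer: Rational(17835, 28) ≈ 636.96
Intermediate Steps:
Function('Q')(R, p) = Mul(4, p)
Mul(Mul(-246, Pow(Function('Q')(3, 14), -1)), Add(-446, 301)) = Mul(Mul(-246, Pow(Mul(4, 14), -1)), Add(-446, 301)) = Mul(Mul(-246, Pow(56, -1)), -145) = Mul(Mul(-246, Rational(1, 56)), -145) = Mul(Rational(-123, 28), -145) = Rational(17835, 28)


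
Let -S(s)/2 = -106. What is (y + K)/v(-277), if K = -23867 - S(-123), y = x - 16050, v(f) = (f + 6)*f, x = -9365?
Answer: -49494/75067 ≈ -0.65933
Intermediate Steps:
S(s) = 212 (S(s) = -2*(-106) = 212)
v(f) = f*(6 + f) (v(f) = (6 + f)*f = f*(6 + f))
y = -25415 (y = -9365 - 16050 = -25415)
K = -24079 (K = -23867 - 1*212 = -23867 - 212 = -24079)
(y + K)/v(-277) = (-25415 - 24079)/((-277*(6 - 277))) = -49494/((-277*(-271))) = -49494/75067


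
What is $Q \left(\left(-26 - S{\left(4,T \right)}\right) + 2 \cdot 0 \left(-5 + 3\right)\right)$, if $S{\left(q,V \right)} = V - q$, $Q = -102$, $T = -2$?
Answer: $2040$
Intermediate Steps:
$Q \left(\left(-26 - S{\left(4,T \right)}\right) + 2 \cdot 0 \left(-5 + 3\right)\right) = - 102 \left(\left(-26 - \left(-2 - 4\right)\right) + 2 \cdot 0 \left(-5 + 3\right)\right) = - 102 \left(\left(-26 - \left(-2 - 4\right)\right) + 0 \left(-2\right)\right) = - 102 \left(\left(-26 - -6\right) + 0\right) = - 102 \left(\left(-26 + 6\right) + 0\right) = - 102 \left(-20 + 0\right) = \left(-102\right) \left(-20\right) = 2040$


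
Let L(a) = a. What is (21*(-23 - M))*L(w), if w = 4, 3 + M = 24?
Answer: -3696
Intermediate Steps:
M = 21 (M = -3 + 24 = 21)
(21*(-23 - M))*L(w) = (21*(-23 - 1*21))*4 = (21*(-23 - 21))*4 = (21*(-44))*4 = -924*4 = -3696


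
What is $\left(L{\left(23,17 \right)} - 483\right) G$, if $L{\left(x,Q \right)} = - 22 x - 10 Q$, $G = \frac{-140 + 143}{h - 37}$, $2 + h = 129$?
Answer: $- \frac{1159}{30} \approx -38.633$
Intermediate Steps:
$h = 127$ ($h = -2 + 129 = 127$)
$G = \frac{1}{30}$ ($G = \frac{-140 + 143}{127 - 37} = \frac{3}{90} = 3 \cdot \frac{1}{90} = \frac{1}{30} \approx 0.033333$)
$\left(L{\left(23,17 \right)} - 483\right) G = \left(\left(\left(-22\right) 23 - 170\right) - 483\right) \frac{1}{30} = \left(\left(-506 - 170\right) - 483\right) \frac{1}{30} = \left(-676 - 483\right) \frac{1}{30} = \left(-1159\right) \frac{1}{30} = - \frac{1159}{30}$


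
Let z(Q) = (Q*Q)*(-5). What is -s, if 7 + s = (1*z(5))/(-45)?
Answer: 38/9 ≈ 4.2222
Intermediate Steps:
z(Q) = -5*Q² (z(Q) = Q²*(-5) = -5*Q²)
s = -38/9 (s = -7 + (1*(-5*5²))/(-45) = -7 + (1*(-5*25))*(-1/45) = -7 + (1*(-125))*(-1/45) = -7 - 125*(-1/45) = -7 + 25/9 = -38/9 ≈ -4.2222)
-s = -1*(-38/9) = 38/9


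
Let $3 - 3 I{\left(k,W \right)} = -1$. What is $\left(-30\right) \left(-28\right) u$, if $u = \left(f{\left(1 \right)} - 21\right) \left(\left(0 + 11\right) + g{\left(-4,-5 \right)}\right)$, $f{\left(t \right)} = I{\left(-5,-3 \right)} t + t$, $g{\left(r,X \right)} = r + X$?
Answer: $-31360$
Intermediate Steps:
$I{\left(k,W \right)} = \frac{4}{3}$ ($I{\left(k,W \right)} = 1 - - \frac{1}{3} = 1 + \frac{1}{3} = \frac{4}{3}$)
$g{\left(r,X \right)} = X + r$
$f{\left(t \right)} = \frac{7 t}{3}$ ($f{\left(t \right)} = \frac{4 t}{3} + t = \frac{7 t}{3}$)
$u = - \frac{112}{3}$ ($u = \left(\frac{7}{3} \cdot 1 - 21\right) \left(\left(0 + 11\right) - 9\right) = \left(\frac{7}{3} - 21\right) \left(11 - 9\right) = \left(- \frac{56}{3}\right) 2 = - \frac{112}{3} \approx -37.333$)
$\left(-30\right) \left(-28\right) u = \left(-30\right) \left(-28\right) \left(- \frac{112}{3}\right) = 840 \left(- \frac{112}{3}\right) = -31360$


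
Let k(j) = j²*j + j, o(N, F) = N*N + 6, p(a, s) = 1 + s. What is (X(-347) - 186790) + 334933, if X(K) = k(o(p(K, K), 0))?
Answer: 1716018201022913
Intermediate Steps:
o(N, F) = 6 + N² (o(N, F) = N² + 6 = 6 + N²)
k(j) = j + j³ (k(j) = j³ + j = j + j³)
X(K) = 6 + (1 + K)² + (6 + (1 + K)²)³ (X(K) = (6 + (1 + K)²) + (6 + (1 + K)²)³ = 6 + (1 + K)² + (6 + (1 + K)²)³)
(X(-347) - 186790) + 334933 = ((6 + (1 - 347)² + (6 + (1 - 347)²)³) - 186790) + 334933 = ((6 + (-346)² + (6 + (-346)²)³) - 186790) + 334933 = ((6 + 119716 + (6 + 119716)³) - 186790) + 334933 = ((6 + 119716 + 119722³) - 186790) + 334933 = ((6 + 119716 + 1716018200755048) - 186790) + 334933 = (1716018200874770 - 186790) + 334933 = 1716018200687980 + 334933 = 1716018201022913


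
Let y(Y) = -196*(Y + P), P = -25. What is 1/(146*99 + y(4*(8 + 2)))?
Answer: 1/11514 ≈ 8.6851e-5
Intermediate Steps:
y(Y) = 4900 - 196*Y (y(Y) = -196*(Y - 25) = -196*(-25 + Y) = 4900 - 196*Y)
1/(146*99 + y(4*(8 + 2))) = 1/(146*99 + (4900 - 784*(8 + 2))) = 1/(14454 + (4900 - 784*10)) = 1/(14454 + (4900 - 196*40)) = 1/(14454 + (4900 - 7840)) = 1/(14454 - 2940) = 1/11514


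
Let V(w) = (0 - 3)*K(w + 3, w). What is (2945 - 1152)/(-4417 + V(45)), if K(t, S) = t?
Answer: -1793/4561 ≈ -0.39312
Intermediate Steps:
V(w) = -9 - 3*w (V(w) = (0 - 3)*(w + 3) = -3*(3 + w) = -9 - 3*w)
(2945 - 1152)/(-4417 + V(45)) = (2945 - 1152)/(-4417 + (-9 - 3*45)) = 1793/(-4417 + (-9 - 135)) = 1793/(-4417 - 144) = 1793/(-4561) = 1793*(-1/4561) = -1793/4561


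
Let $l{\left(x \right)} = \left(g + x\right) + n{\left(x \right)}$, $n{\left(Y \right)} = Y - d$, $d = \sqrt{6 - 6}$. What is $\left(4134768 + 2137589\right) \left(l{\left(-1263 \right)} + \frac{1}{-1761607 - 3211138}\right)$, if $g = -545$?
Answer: $- \frac{95787044801774872}{4972745} \approx -1.9262 \cdot 10^{10}$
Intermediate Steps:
$d = 0$ ($d = \sqrt{0} = 0$)
$n{\left(Y \right)} = Y$ ($n{\left(Y \right)} = Y - 0 = Y + 0 = Y$)
$l{\left(x \right)} = -545 + 2 x$ ($l{\left(x \right)} = \left(-545 + x\right) + x = -545 + 2 x$)
$\left(4134768 + 2137589\right) \left(l{\left(-1263 \right)} + \frac{1}{-1761607 - 3211138}\right) = \left(4134768 + 2137589\right) \left(\left(-545 + 2 \left(-1263\right)\right) + \frac{1}{-1761607 - 3211138}\right) = 6272357 \left(\left(-545 - 2526\right) + \frac{1}{-4972745}\right) = 6272357 \left(-3071 - \frac{1}{4972745}\right) = 6272357 \left(- \frac{15271299896}{4972745}\right) = - \frac{95787044801774872}{4972745}$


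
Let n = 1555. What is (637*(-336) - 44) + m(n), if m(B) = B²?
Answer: 2203949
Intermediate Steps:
(637*(-336) - 44) + m(n) = (637*(-336) - 44) + 1555² = (-214032 - 44) + 2418025 = -214076 + 2418025 = 2203949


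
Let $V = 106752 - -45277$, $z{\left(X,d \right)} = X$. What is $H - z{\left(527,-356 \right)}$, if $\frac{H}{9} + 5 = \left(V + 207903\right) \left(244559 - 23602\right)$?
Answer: $715765453744$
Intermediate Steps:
$V = 152029$ ($V = 106752 + 45277 = 152029$)
$H = 715765454271$ ($H = -45 + 9 \left(152029 + 207903\right) \left(244559 - 23602\right) = -45 + 9 \cdot 359932 \cdot 220957 = -45 + 9 \cdot 79529494924 = -45 + 715765454316 = 715765454271$)
$H - z{\left(527,-356 \right)} = 715765454271 - 527 = 715765453744$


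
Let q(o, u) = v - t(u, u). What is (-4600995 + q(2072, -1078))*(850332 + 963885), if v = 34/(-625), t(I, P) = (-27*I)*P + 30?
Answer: 30360063081898497/625 ≈ 4.8576e+13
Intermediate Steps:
t(I, P) = 30 - 27*I*P (t(I, P) = -27*I*P + 30 = 30 - 27*I*P)
v = -34/625 (v = 34*(-1/625) = -34/625 ≈ -0.054400)
q(o, u) = -18784/625 + 27*u² (q(o, u) = -34/625 - (30 - 27*u*u) = -34/625 - (30 - 27*u²) = -34/625 + (-30 + 27*u²) = -18784/625 + 27*u²)
(-4600995 + q(2072, -1078))*(850332 + 963885) = (-4600995 + (-18784/625 + 27*(-1078)²))*(850332 + 963885) = (-4600995 + (-18784/625 + 27*1162084))*1814217 = (-4600995 + (-18784/625 + 31376268))*1814217 = (-4600995 + 19610148716/625)*1814217 = (16734526841/625)*1814217 = 30360063081898497/625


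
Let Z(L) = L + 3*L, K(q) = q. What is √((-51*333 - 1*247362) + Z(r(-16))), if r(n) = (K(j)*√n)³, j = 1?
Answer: √(-264345 - 256*I) ≈ 0.249 - 514.14*I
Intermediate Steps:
r(n) = n^(3/2) (r(n) = (1*√n)³ = (√n)³ = n^(3/2))
Z(L) = 4*L
√((-51*333 - 1*247362) + Z(r(-16))) = √((-51*333 - 1*247362) + 4*(-16)^(3/2)) = √((-16983 - 247362) + 4*(-64*I)) = √(-264345 - 256*I)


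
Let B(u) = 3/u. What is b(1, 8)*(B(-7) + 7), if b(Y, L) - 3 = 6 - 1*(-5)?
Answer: 92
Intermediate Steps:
b(Y, L) = 14 (b(Y, L) = 3 + (6 - 1*(-5)) = 3 + (6 + 5) = 3 + 11 = 14)
b(1, 8)*(B(-7) + 7) = 14*(3/(-7) + 7) = 14*(3*(-1/7) + 7) = 14*(-3/7 + 7) = 14*(46/7) = 92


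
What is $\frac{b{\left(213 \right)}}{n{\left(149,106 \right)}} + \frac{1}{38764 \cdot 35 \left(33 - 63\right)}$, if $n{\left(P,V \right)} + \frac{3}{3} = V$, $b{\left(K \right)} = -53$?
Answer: $- \frac{6848307}{13567400} \approx -0.50476$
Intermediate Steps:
$n{\left(P,V \right)} = -1 + V$
$\frac{b{\left(213 \right)}}{n{\left(149,106 \right)}} + \frac{1}{38764 \cdot 35 \left(33 - 63\right)} = - \frac{53}{-1 + 106} + \frac{1}{38764 \cdot 35 \left(33 - 63\right)} = - \frac{53}{105} + \frac{1}{38764 \cdot 35 \left(-30\right)} = \left(-53\right) \frac{1}{105} + \frac{1}{38764 \left(-1050\right)} = - \frac{53}{105} + \frac{1}{38764} \left(- \frac{1}{1050}\right) = - \frac{53}{105} - \frac{1}{40702200} = - \frac{6848307}{13567400}$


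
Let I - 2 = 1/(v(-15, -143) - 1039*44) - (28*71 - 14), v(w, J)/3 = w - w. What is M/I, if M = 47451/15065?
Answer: -723089972/452713057315 ≈ -0.0015972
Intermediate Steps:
v(w, J) = 0 (v(w, J) = 3*(w - w) = 3*0 = 0)
M = 47451/15065 (M = 47451*(1/15065) = 47451/15065 ≈ 3.1497)
I = -90151953/45716 (I = 2 + (1/(0 - 1039*44) - (28*71 - 14)) = 2 + (1/(0 - 45716) - (1988 - 14)) = 2 + (1/(-45716) - 1*1974) = 2 + (-1/45716 - 1974) = 2 - 90243385/45716 = -90151953/45716 ≈ -1972.0)
M/I = 47451/(15065*(-90151953/45716)) = (47451/15065)*(-45716/90151953) = -723089972/452713057315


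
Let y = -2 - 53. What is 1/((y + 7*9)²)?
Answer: 1/64 ≈ 0.015625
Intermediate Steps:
y = -55
1/((y + 7*9)²) = 1/((-55 + 7*9)²) = 1/((-55 + 63)²) = 1/(8²) = 1/64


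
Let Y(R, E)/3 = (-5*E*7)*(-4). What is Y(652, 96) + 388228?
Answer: 428548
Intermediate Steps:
Y(R, E) = 420*E (Y(R, E) = 3*((-5*E*7)*(-4)) = 3*(-35*E*(-4)) = 3*(140*E) = 420*E)
Y(652, 96) + 388228 = 420*96 + 388228 = 40320 + 388228 = 428548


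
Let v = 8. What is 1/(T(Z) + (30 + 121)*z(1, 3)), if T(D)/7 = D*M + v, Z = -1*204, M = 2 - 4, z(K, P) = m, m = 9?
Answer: 1/4271 ≈ 0.00023414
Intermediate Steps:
z(K, P) = 9
M = -2
Z = -204
T(D) = 56 - 14*D (T(D) = 7*(D*(-2) + 8) = 7*(-2*D + 8) = 7*(8 - 2*D) = 56 - 14*D)
1/(T(Z) + (30 + 121)*z(1, 3)) = 1/((56 - 14*(-204)) + (30 + 121)*9) = 1/((56 + 2856) + 151*9) = 1/(2912 + 1359) = 1/4271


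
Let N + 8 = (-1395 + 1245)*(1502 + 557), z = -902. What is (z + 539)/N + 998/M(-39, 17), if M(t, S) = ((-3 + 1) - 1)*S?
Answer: -28020161/1431978 ≈ -19.567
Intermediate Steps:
M(t, S) = -3*S (M(t, S) = (-2 - 1)*S = -3*S)
N = -308858 (N = -8 + (-1395 + 1245)*(1502 + 557) = -8 - 150*2059 = -8 - 308850 = -308858)
(z + 539)/N + 998/M(-39, 17) = (-902 + 539)/(-308858) + 998/((-3*17)) = -363*(-1/308858) + 998/(-51) = 33/28078 + 998*(-1/51) = 33/28078 - 998/51 = -28020161/1431978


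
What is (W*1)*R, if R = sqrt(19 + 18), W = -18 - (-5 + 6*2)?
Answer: -25*sqrt(37) ≈ -152.07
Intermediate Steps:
W = -25 (W = -18 - (-5 + 12) = -18 - 1*7 = -18 - 7 = -25)
R = sqrt(37) ≈ 6.0828
(W*1)*R = (-25*1)*sqrt(37) = -25*sqrt(37)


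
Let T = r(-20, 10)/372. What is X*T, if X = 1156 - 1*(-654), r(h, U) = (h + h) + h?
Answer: -9050/31 ≈ -291.94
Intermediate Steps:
r(h, U) = 3*h (r(h, U) = 2*h + h = 3*h)
X = 1810 (X = 1156 + 654 = 1810)
T = -5/31 (T = (3*(-20))/372 = -60*1/372 = -5/31 ≈ -0.16129)
X*T = 1810*(-5/31) = -9050/31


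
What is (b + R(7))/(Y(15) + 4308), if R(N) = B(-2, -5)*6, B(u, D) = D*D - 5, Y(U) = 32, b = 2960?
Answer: 22/31 ≈ 0.70968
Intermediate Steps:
B(u, D) = -5 + D² (B(u, D) = D² - 5 = -5 + D²)
R(N) = 120 (R(N) = (-5 + (-5)²)*6 = (-5 + 25)*6 = 20*6 = 120)
(b + R(7))/(Y(15) + 4308) = (2960 + 120)/(32 + 4308) = 3080/4340 = 3080*(1/4340) = 22/31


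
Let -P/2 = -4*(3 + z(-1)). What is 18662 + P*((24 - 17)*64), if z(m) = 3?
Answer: 40166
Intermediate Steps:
P = 48 (P = -(-8)*(3 + 3) = -(-8)*6 = -2*(-24) = 48)
18662 + P*((24 - 17)*64) = 18662 + 48*((24 - 17)*64) = 18662 + 48*(7*64) = 18662 + 48*448 = 18662 + 21504 = 40166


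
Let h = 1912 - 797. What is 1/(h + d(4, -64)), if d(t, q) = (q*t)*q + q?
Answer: 1/17435 ≈ 5.7356e-5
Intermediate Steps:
d(t, q) = q + t*q**2 (d(t, q) = t*q**2 + q = q + t*q**2)
h = 1115
1/(h + d(4, -64)) = 1/(1115 - 64*(1 - 64*4)) = 1/(1115 - 64*(1 - 256)) = 1/(1115 - 64*(-255)) = 1/(1115 + 16320) = 1/17435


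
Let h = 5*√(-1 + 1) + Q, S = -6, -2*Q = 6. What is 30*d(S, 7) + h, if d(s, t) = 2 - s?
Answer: 237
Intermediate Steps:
Q = -3 (Q = -½*6 = -3)
h = -3 (h = 5*√(-1 + 1) - 3 = 5*√0 - 3 = 5*0 - 3 = 0 - 3 = -3)
30*d(S, 7) + h = 30*(2 - 1*(-6)) - 3 = 30*(2 + 6) - 3 = 30*8 - 3 = 240 - 3 = 237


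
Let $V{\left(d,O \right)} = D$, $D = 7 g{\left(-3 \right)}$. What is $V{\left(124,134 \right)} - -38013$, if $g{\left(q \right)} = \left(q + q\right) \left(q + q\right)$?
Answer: $38265$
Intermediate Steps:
$g{\left(q \right)} = 4 q^{2}$ ($g{\left(q \right)} = 2 q 2 q = 4 q^{2}$)
$D = 252$ ($D = 7 \cdot 4 \left(-3\right)^{2} = 7 \cdot 4 \cdot 9 = 7 \cdot 36 = 252$)
$V{\left(d,O \right)} = 252$
$V{\left(124,134 \right)} - -38013 = 252 - -38013 = 252 + 38013 = 38265$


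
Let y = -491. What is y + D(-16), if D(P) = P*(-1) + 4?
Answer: -471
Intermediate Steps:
D(P) = 4 - P (D(P) = -P + 4 = 4 - P)
y + D(-16) = -491 + (4 - 1*(-16)) = -491 + (4 + 16) = -491 + 20 = -471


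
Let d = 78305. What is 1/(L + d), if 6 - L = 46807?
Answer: 1/31504 ≈ 3.1742e-5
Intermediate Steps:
L = -46801 (L = 6 - 1*46807 = 6 - 46807 = -46801)
1/(L + d) = 1/(-46801 + 78305) = 1/31504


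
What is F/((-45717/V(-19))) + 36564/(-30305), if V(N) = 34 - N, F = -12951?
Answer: 579692319/41983445 ≈ 13.808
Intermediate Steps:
F/((-45717/V(-19))) + 36564/(-30305) = -12951/((-45717/(34 - 1*(-19)))) + 36564/(-30305) = -12951/((-45717/(34 + 19))) + 36564*(-1/30305) = -12951/((-45717/53)) - 3324/2755 = -12951/((-45717*1/53)) - 3324/2755 = -12951/(-45717/53) - 3324/2755 = -12951*(-53/45717) - 3324/2755 = 228801/15239 - 3324/2755 = 579692319/41983445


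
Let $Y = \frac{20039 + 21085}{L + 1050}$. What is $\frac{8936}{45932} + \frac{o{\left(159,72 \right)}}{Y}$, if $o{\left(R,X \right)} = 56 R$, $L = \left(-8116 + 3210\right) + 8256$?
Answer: $\frac{37497354318}{39352241} \approx 952.86$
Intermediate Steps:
$L = 3350$ ($L = -4906 + 8256 = 3350$)
$Y = \frac{10281}{1100}$ ($Y = \frac{20039 + 21085}{3350 + 1050} = \frac{41124}{4400} = 41124 \cdot \frac{1}{4400} = \frac{10281}{1100} \approx 9.3464$)
$\frac{8936}{45932} + \frac{o{\left(159,72 \right)}}{Y} = \frac{8936}{45932} + \frac{56 \cdot 159}{\frac{10281}{1100}} = 8936 \cdot \frac{1}{45932} + 8904 \cdot \frac{1100}{10281} = \frac{2234}{11483} + \frac{3264800}{3427} = \frac{37497354318}{39352241}$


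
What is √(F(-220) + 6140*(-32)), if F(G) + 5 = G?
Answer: I*√196705 ≈ 443.51*I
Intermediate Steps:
F(G) = -5 + G
√(F(-220) + 6140*(-32)) = √((-5 - 220) + 6140*(-32)) = √(-225 - 196480) = √(-196705) = I*√196705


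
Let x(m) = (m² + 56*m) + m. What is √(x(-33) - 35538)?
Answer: I*√36330 ≈ 190.6*I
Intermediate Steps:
x(m) = m² + 57*m
√(x(-33) - 35538) = √(-33*(57 - 33) - 35538) = √(-33*24 - 35538) = √(-792 - 35538) = √(-36330) = I*√36330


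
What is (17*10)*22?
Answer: 3740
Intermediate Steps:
(17*10)*22 = 170*22 = 3740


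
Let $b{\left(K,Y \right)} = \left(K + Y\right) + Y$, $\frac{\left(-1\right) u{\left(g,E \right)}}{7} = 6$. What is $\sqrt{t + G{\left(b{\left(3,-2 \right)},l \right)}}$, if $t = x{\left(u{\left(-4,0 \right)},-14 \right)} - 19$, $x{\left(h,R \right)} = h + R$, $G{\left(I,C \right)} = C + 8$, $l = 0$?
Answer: $i \sqrt{67} \approx 8.1853 i$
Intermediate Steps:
$u{\left(g,E \right)} = -42$ ($u{\left(g,E \right)} = \left(-7\right) 6 = -42$)
$b{\left(K,Y \right)} = K + 2 Y$
$G{\left(I,C \right)} = 8 + C$
$x{\left(h,R \right)} = R + h$
$t = -75$ ($t = \left(-14 - 42\right) - 19 = -56 - 19 = -75$)
$\sqrt{t + G{\left(b{\left(3,-2 \right)},l \right)}} = \sqrt{-75 + \left(8 + 0\right)} = \sqrt{-75 + 8} = \sqrt{-67} = i \sqrt{67}$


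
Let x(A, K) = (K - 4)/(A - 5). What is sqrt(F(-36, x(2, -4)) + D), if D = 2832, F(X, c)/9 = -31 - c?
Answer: 3*sqrt(281) ≈ 50.289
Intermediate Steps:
x(A, K) = (-4 + K)/(-5 + A)
F(X, c) = -279 - 9*c (F(X, c) = 9*(-31 - c) = -279 - 9*c)
sqrt(F(-36, x(2, -4)) + D) = sqrt((-279 - 9*(-4 - 4)/(-5 + 2)) + 2832) = sqrt((-279 - 9*(-8)/(-3)) + 2832) = sqrt((-279 - (-3)*(-8)) + 2832) = sqrt((-279 - 9*8/3) + 2832) = sqrt((-279 - 24) + 2832) = sqrt(-303 + 2832) = sqrt(2529) = 3*sqrt(281)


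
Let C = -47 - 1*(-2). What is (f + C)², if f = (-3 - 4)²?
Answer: 16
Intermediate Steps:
C = -45 (C = -47 + 2 = -45)
f = 49 (f = (-7)² = 49)
(f + C)² = (49 - 45)² = 4² = 16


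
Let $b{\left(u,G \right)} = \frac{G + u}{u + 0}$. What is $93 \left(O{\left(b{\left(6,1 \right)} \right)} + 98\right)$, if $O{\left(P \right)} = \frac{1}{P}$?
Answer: $\frac{64356}{7} \approx 9193.7$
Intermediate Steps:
$b{\left(u,G \right)} = \frac{G + u}{u}$
$93 \left(O{\left(b{\left(6,1 \right)} \right)} + 98\right) = 93 \left(\frac{1}{\frac{1}{6} \left(1 + 6\right)} + 98\right) = 93 \left(\frac{1}{\frac{1}{6} \cdot 7} + 98\right) = 93 \left(\frac{1}{\frac{7}{6}} + 98\right) = 93 \left(\frac{6}{7} + 98\right) = 93 \cdot \frac{692}{7} = \frac{64356}{7}$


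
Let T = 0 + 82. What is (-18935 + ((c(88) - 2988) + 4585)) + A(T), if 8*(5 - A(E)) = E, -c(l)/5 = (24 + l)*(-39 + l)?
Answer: -179133/4 ≈ -44783.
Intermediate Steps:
T = 82
c(l) = -5*(-39 + l)*(24 + l) (c(l) = -5*(24 + l)*(-39 + l) = -5*(-39 + l)*(24 + l))
A(E) = 5 - E/8
(-18935 + ((c(88) - 2988) + 4585)) + A(T) = (-18935 + (((4680 - 5*88² + 75*88) - 2988) + 4585)) + (5 - ⅛*82) = (-18935 + (((4680 - 5*7744 + 6600) - 2988) + 4585)) + (5 - 41/4) = (-18935 + (((4680 - 38720 + 6600) - 2988) + 4585)) - 21/4 = (-18935 + ((-27440 - 2988) + 4585)) - 21/4 = (-18935 + (-30428 + 4585)) - 21/4 = (-18935 - 25843) - 21/4 = -44778 - 21/4 = -179133/4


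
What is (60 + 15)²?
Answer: 5625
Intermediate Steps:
(60 + 15)² = 75² = 5625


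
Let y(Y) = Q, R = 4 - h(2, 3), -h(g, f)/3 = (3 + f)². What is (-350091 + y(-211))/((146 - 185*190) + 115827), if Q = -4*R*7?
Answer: -353227/80823 ≈ -4.3704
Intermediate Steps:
h(g, f) = -3*(3 + f)²
R = 112 (R = 4 - (-3)*(3 + 3)² = 4 - (-3)*6² = 4 - (-3)*36 = 4 - 1*(-108) = 4 + 108 = 112)
Q = -3136 (Q = -4*112*7 = -448*7 = -3136)
y(Y) = -3136
(-350091 + y(-211))/((146 - 185*190) + 115827) = (-350091 - 3136)/((146 - 185*190) + 115827) = -353227/((146 - 35150) + 115827) = -353227/(-35004 + 115827) = -353227/80823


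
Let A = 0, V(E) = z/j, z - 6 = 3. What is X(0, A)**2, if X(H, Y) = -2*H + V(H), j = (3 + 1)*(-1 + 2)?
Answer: 81/16 ≈ 5.0625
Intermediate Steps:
j = 4 (j = 4*1 = 4)
z = 9 (z = 6 + 3 = 9)
V(E) = 9/4
X(H, Y) = 9/4 - 2*H (X(H, Y) = -2*H + 9/4 = 9/4 - 2*H)
X(0, A)**2 = (9/4 - 2*0)**2 = (9/4 + 0)**2 = (9/4)**2 = 81/16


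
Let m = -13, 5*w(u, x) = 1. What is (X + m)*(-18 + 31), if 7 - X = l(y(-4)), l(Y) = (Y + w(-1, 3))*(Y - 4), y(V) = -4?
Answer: -2366/5 ≈ -473.20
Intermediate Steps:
w(u, x) = ⅕ (w(u, x) = (⅕)*1 = ⅕)
l(Y) = (-4 + Y)*(⅕ + Y) (l(Y) = (Y + ⅕)*(Y - 4) = (⅕ + Y)*(-4 + Y) = (-4 + Y)*(⅕ + Y))
X = -117/5 (X = 7 - (-⅘ + (-4)² - 19/5*(-4)) = 7 - (-⅘ + 16 + 76/5) = 7 - 1*152/5 = 7 - 152/5 = -117/5 ≈ -23.400)
(X + m)*(-18 + 31) = (-117/5 - 13)*(-18 + 31) = -182/5*13 = -2366/5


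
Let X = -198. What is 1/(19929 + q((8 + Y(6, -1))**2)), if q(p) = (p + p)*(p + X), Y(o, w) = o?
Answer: 1/19145 ≈ 5.2233e-5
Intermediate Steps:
q(p) = 2*p*(-198 + p) (q(p) = (p + p)*(p - 198) = (2*p)*(-198 + p) = 2*p*(-198 + p))
1/(19929 + q((8 + Y(6, -1))**2)) = 1/(19929 + 2*(8 + 6)**2*(-198 + (8 + 6)**2)) = 1/(19929 + 2*14**2*(-198 + 14**2)) = 1/(19929 + 2*196*(-198 + 196)) = 1/(19929 + 2*196*(-2)) = 1/(19929 - 784) = 1/19145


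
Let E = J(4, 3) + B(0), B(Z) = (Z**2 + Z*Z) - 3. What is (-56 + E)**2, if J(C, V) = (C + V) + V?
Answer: 2401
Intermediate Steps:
J(C, V) = C + 2*V
B(Z) = -3 + 2*Z**2 (B(Z) = (Z**2 + Z**2) - 3 = 2*Z**2 - 3 = -3 + 2*Z**2)
E = 7 (E = (4 + 2*3) + (-3 + 2*0**2) = (4 + 6) + (-3 + 2*0) = 10 + (-3 + 0) = 10 - 3 = 7)
(-56 + E)**2 = (-56 + 7)**2 = (-49)**2 = 2401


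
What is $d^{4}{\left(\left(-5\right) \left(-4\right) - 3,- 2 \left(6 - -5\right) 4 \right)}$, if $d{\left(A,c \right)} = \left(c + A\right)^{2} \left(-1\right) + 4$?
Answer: $643706364934161$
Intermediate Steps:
$d{\left(A,c \right)} = 4 - \left(A + c\right)^{2}$ ($d{\left(A,c \right)} = \left(A + c\right)^{2} \left(-1\right) + 4 = - \left(A + c\right)^{2} + 4 = 4 - \left(A + c\right)^{2}$)
$d^{4}{\left(\left(-5\right) \left(-4\right) - 3,- 2 \left(6 - -5\right) 4 \right)} = \left(4 - \left(\left(\left(-5\right) \left(-4\right) - 3\right) + - 2 \left(6 - -5\right) 4\right)^{2}\right)^{4} = \left(4 - \left(\left(20 - 3\right) + - 2 \left(6 + 5\right) 4\right)^{2}\right)^{4} = \left(4 - \left(17 + \left(-2\right) 11 \cdot 4\right)^{2}\right)^{4} = \left(4 - \left(17 - 88\right)^{2}\right)^{4} = \left(4 - \left(-71\right)^{2}\right)^{4} = \left(4 - 5041\right)^{4} = \left(-5037\right)^{4} = 643706364934161$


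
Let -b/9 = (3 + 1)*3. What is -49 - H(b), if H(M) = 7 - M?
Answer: -164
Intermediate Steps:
b = -108 (b = -9*(3 + 1)*3 = -36*3 = -9*12 = -108)
-49 - H(b) = -49 - (7 - 1*(-108)) = -49 - (7 + 108) = -49 - 1*115 = -49 - 115 = -164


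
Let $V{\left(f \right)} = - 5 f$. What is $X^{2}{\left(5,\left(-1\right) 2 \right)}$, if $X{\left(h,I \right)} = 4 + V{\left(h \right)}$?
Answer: $441$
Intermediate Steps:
$X{\left(h,I \right)} = 4 - 5 h$
$X^{2}{\left(5,\left(-1\right) 2 \right)} = \left(4 - 25\right)^{2} = \left(-21\right)^{2} = 441$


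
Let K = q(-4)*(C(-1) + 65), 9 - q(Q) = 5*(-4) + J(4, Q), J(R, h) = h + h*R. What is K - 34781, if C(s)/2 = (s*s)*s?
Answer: -31694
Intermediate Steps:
J(R, h) = h + R*h
q(Q) = 29 - 5*Q (q(Q) = 9 - (5*(-4) + Q*(1 + 4)) = 9 - (-20 + Q*5) = 9 - (-20 + 5*Q) = 9 + (20 - 5*Q) = 29 - 5*Q)
C(s) = 2*s³ (C(s) = 2*((s*s)*s) = 2*(s²*s) = 2*s³)
K = 3087 (K = (29 - 5*(-4))*(2*(-1)³ + 65) = (29 + 20)*(2*(-1) + 65) = 49*(-2 + 65) = 49*63 = 3087)
K - 34781 = 3087 - 34781 = -31694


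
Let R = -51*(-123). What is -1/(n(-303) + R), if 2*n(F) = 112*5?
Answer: -1/6553 ≈ -0.00015260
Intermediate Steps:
n(F) = 280 (n(F) = (112*5)/2 = (1/2)*560 = 280)
R = 6273
-1/(n(-303) + R) = -1/(280 + 6273) = -1/6553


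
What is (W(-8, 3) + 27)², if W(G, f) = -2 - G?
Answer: 1089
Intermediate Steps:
(W(-8, 3) + 27)² = ((-2 - 1*(-8)) + 27)² = ((-2 + 8) + 27)² = (6 + 27)² = 33² = 1089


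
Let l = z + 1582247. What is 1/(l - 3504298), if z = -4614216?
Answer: -1/6536267 ≈ -1.5299e-7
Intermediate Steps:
l = -3031969 (l = -4614216 + 1582247 = -3031969)
1/(l - 3504298) = 1/(-3031969 - 3504298) = 1/(-6536267) = -1/6536267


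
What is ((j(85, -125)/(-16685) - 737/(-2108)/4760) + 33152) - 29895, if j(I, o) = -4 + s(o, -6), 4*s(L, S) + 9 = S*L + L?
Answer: 109056193631689/33483724960 ≈ 3257.0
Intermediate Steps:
s(L, S) = -9/4 + L/4 + L*S/4 (s(L, S) = -9/4 + (S*L + L)/4 = -9/4 + (L*S + L)/4 = -9/4 + (L + L*S)/4 = -9/4 + (L/4 + L*S/4) = -9/4 + L/4 + L*S/4)
j(I, o) = -25/4 - 5*o/4 (j(I, o) = -4 + (-9/4 + o/4 + (¼)*o*(-6)) = -4 + (-9/4 + o/4 - 3*o/2) = -4 + (-9/4 - 5*o/4) = -25/4 - 5*o/4)
((j(85, -125)/(-16685) - 737/(-2108)/4760) + 33152) - 29895 = (((-25/4 - 5/4*(-125))/(-16685) - 737/(-2108)/4760) + 33152) - 29895 = (((-25/4 + 625/4)*(-1/16685) - 737*(-1/2108)*(1/4760)) + 33152) - 29895 = ((150*(-1/16685) + (737/2108)*(1/4760)) + 33152) - 29895 = ((-30/3337 + 737/10034080) + 33152) - 29895 = (-298563031/33483724960 + 33152) - 29895 = 1110052151310889/33483724960 - 29895 = 109056193631689/33483724960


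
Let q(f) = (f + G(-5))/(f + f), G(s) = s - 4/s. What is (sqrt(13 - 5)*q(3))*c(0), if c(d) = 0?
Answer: 0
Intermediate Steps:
G(s) = s - 4/s
q(f) = (-21/5 + f)/(2*f) (q(f) = (f + (-5 - 4/(-5)))/(f + f) = (f + (-5 - 4*(-1/5)))/((2*f)) = (f + (-5 + 4/5))*(1/(2*f)) = (f - 21/5)*(1/(2*f)) = (-21/5 + f)*(1/(2*f)) = (-21/5 + f)/(2*f))
(sqrt(13 - 5)*q(3))*c(0) = (sqrt(13 - 5)*((1/10)*(-21 + 5*3)/3))*0 = (sqrt(8)*((1/10)*(1/3)*(-21 + 15)))*0 = ((2*sqrt(2))*((1/10)*(1/3)*(-6)))*0 = ((2*sqrt(2))*(-1/5))*0 = -2*sqrt(2)/5*0 = 0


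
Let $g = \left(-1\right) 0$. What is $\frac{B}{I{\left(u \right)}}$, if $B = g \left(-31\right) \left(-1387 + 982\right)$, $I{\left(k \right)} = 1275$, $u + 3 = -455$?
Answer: $0$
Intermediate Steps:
$u = -458$ ($u = -3 - 455 = -458$)
$g = 0$
$B = 0$ ($B = 0 \left(-31\right) \left(-1387 + 982\right) = 0 \left(-405\right) = 0$)
$\frac{B}{I{\left(u \right)}} = \frac{0}{1275} = 0 \cdot \frac{1}{1275} = 0$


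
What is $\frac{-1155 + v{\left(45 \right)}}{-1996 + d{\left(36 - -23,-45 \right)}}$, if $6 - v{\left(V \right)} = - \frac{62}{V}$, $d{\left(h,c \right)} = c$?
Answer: $\frac{51643}{91845} \approx 0.56228$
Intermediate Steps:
$v{\left(V \right)} = 6 + \frac{62}{V}$ ($v{\left(V \right)} = 6 - - \frac{62}{V} = 6 + \frac{62}{V}$)
$\frac{-1155 + v{\left(45 \right)}}{-1996 + d{\left(36 - -23,-45 \right)}} = \frac{-1155 + \left(6 + \frac{62}{45}\right)}{-1996 - 45} = \frac{-1155 + \left(6 + 62 \cdot \frac{1}{45}\right)}{-2041} = \left(-1155 + \left(6 + \frac{62}{45}\right)\right) \left(- \frac{1}{2041}\right) = \left(-1155 + \frac{332}{45}\right) \left(- \frac{1}{2041}\right) = \left(- \frac{51643}{45}\right) \left(- \frac{1}{2041}\right) = \frac{51643}{91845}$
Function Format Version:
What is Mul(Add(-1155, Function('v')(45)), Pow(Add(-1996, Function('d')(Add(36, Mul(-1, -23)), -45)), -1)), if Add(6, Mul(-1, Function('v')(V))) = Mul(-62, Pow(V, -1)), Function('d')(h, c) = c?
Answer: Rational(51643, 91845) ≈ 0.56228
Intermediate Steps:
Function('v')(V) = Add(6, Mul(62, Pow(V, -1))) (Function('v')(V) = Add(6, Mul(-1, Mul(-62, Pow(V, -1)))) = Add(6, Mul(62, Pow(V, -1))))
Mul(Add(-1155, Function('v')(45)), Pow(Add(-1996, Function('d')(Add(36, Mul(-1, -23)), -45)), -1)) = Mul(Add(-1155, Add(6, Mul(62, Pow(45, -1)))), Pow(Add(-1996, -45), -1)) = Mul(Add(-1155, Add(6, Mul(62, Rational(1, 45)))), Pow(-2041, -1)) = Mul(Add(-1155, Add(6, Rational(62, 45))), Rational(-1, 2041)) = Mul(Add(-1155, Rational(332, 45)), Rational(-1, 2041)) = Mul(Rational(-51643, 45), Rational(-1, 2041)) = Rational(51643, 91845)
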